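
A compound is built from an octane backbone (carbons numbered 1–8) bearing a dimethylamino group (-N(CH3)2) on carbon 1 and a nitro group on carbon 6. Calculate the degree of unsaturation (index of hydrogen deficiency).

Atom tally by fragment:
  (CH3)2NCH2 → C:3 H:8 N:1
  CH2 → C:1 H:2
  CH2 → C:1 H:2
  CH2 → C:1 H:2
  CH2 → C:1 H:2
  CH(NO2) → C:1 H:1 N:1 O:2
  CH2 → C:1 H:2
  CH3 → C:1 H:3
Element totals:
  C: 10
  H: 22
  N: 2
  O: 2
Molecular formula: C10H22N2O2.
DoU = (2C + 2 + N − H − X) / 2 = (2·10 + 2 + 2 − 22 − 0) / 2 = 1.

1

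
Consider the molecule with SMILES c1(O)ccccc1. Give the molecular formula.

Atom tally by fragment:
  benzene ring core → C:6 H:6
  (− 1 ring H displaced by substituents)
  + OH → O:1 H:1
Element totals:
  C: 6
  H: 6
  O: 1

C6H6O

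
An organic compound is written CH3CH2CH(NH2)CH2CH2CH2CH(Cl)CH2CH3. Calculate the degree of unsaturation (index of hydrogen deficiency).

0

Atom tally by fragment:
  CH3 → C:1 H:3
  CH2 → C:1 H:2
  CH(NH2) → C:1 H:3 N:1
  CH2 → C:1 H:2
  CH2 → C:1 H:2
  CH2 → C:1 H:2
  CH(Cl) → C:1 H:1 Cl:1
  CH2 → C:1 H:2
  CH3 → C:1 H:3
Element totals:
  C: 9
  H: 20
  Cl: 1
  N: 1
Molecular formula: C9H20ClN.
DoU = (2C + 2 + N − H − X) / 2 = (2·9 + 2 + 1 − 20 − 1) / 2 = 0.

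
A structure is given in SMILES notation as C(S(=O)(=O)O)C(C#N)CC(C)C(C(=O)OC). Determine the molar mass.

249.28 g/mol

Atom tally by fragment:
  HO3SCH2 → C:1 H:3 S:1 O:3
  CH(CN) → C:2 H:1 N:1
  CH2 → C:1 H:2
  CH(CH3) → C:2 H:4
  CH2COOCH3 → C:3 H:5 O:2
Element totals:
  C: 9
  H: 15
  N: 1
  O: 5
  S: 1
Molecular formula: C9H15NO5S.
  M = 9(12.011) + 15(1.008) + 14.007 + 5(15.999) + 32.06
    = 108.099 + 15.120 + 14.007 + 79.995 + 32.060 = 249.281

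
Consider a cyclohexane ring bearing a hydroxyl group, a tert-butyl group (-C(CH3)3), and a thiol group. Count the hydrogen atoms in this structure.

Atom tally by fragment:
  cyclohexane ring core → C:6 H:12
  (− 3 ring H displaced by substituents)
  + OH → O:1 H:1
  + C(CH3)3 → C:4 H:9
  + SH → S:1 H:1
Element totals:
  C: 10
  H: 20
  O: 1
  S: 1

20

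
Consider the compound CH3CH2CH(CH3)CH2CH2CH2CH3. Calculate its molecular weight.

114.23 g/mol

Element totals:
  C: 8
  H: 18
Molecular formula: C8H18.
  M = 8(12.011) + 18(1.008)
    = 96.088 + 18.144 = 114.232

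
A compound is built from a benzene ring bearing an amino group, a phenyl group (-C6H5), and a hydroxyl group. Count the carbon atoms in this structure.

12

Atom tally by fragment:
  benzene ring core → C:6 H:6
  (− 3 ring H displaced by substituents)
  + NH2 → N:1 H:2
  + C6H5 → C:6 H:5
  + OH → O:1 H:1
Element totals:
  C: 12
  H: 11
  N: 1
  O: 1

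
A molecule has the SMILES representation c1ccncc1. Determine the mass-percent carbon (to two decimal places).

75.92%

Atom tally by fragment:
  pyridine ring core → C:5 H:5 N:1
Element totals:
  C: 5
  H: 5
  N: 1
Molecular formula: C5H5N.
Molar mass = 79.102 g/mol.
Mass from C: 5 × 12.011 = 60.055 g/mol.
%C = 60.055 / 79.102 × 100 = 75.92%.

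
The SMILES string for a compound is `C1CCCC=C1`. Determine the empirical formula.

Atom tally by fragment:
  cyclohexene ring core → C:6 H:10
Element totals:
  C: 6
  H: 10
Molecular formula: C6H10.
gcd of subscripts = 2; dividing each by 2:
  C: 6/2 = 3
  H: 10/2 = 5

C3H5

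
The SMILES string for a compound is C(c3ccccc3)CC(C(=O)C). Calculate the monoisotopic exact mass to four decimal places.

Atom tally by fragment:
  C6H5CH2 → C:7 H:7
  CH2 → C:1 H:2
  CH2COCH3 → C:3 H:5 O:1
Element totals:
  C: 11
  H: 14
  O: 1
Molecular formula: C11H14O.
  M = 11(12.0) + 14(1.007825) + 15.994915
    = 132.000000 + 14.109550 + 15.994915 = 162.104465

162.1045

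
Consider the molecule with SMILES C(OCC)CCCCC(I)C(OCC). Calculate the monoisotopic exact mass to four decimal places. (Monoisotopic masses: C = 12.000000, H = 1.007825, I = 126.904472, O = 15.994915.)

Atom tally by fragment:
  C2H5OCH2 → C:3 H:7 O:1
  CH2 → C:1 H:2
  CH2 → C:1 H:2
  CH2 → C:1 H:2
  CH2 → C:1 H:2
  CH(I) → C:1 H:1 I:1
  CH2OC2H5 → C:3 H:7 O:1
Element totals:
  C: 11
  H: 23
  I: 1
  O: 2
Molecular formula: C11H23IO2.
  M = 11(12.0) + 23(1.007825) + 126.904472 + 2(15.994915)
    = 132.000000 + 23.179975 + 126.904472 + 31.989830 = 314.074277

314.0743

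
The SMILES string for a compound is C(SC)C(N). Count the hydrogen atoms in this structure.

9

Atom tally by fragment:
  CH3SCH2 → C:2 H:5 S:1
  CH2NH2 → C:1 H:4 N:1
Element totals:
  C: 3
  H: 9
  N: 1
  S: 1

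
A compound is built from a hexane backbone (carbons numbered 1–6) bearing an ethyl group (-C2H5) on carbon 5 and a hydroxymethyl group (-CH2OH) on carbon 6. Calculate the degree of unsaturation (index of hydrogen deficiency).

0

Atom tally by fragment:
  CH3 → C:1 H:3
  CH2 → C:1 H:2
  CH2 → C:1 H:2
  CH2 → C:1 H:2
  CH(C2H5) → C:3 H:6
  CH2CH2OH → C:2 H:5 O:1
Element totals:
  C: 9
  H: 20
  O: 1
Molecular formula: C9H20O.
DoU = (2C + 2 + N − H − X) / 2 = (2·9 + 2 + 0 − 20 − 0) / 2 = 0.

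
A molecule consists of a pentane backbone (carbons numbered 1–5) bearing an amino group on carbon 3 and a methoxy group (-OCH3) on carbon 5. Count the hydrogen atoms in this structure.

Atom tally by fragment:
  CH3 → C:1 H:3
  CH2 → C:1 H:2
  CH(NH2) → C:1 H:3 N:1
  CH2 → C:1 H:2
  CH2OCH3 → C:2 H:5 O:1
Element totals:
  C: 6
  H: 15
  N: 1
  O: 1

15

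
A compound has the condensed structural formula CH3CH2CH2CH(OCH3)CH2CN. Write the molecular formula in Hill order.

C7H13NO

Element totals:
  C: 7
  H: 13
  N: 1
  O: 1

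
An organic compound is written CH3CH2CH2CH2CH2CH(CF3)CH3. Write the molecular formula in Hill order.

C8H15F3

Atom tally by fragment:
  CH3 → C:1 H:3
  CH2 → C:1 H:2
  CH2 → C:1 H:2
  CH2 → C:1 H:2
  CH2 → C:1 H:2
  CH(CF3) → C:2 H:1 F:3
  CH3 → C:1 H:3
Element totals:
  C: 8
  H: 15
  F: 3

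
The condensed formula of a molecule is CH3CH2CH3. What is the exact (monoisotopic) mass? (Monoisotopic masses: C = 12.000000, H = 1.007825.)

44.0626

Atom tally by fragment:
  CH3 → C:1 H:3
  CH2 → C:1 H:2
  CH3 → C:1 H:3
Element totals:
  C: 3
  H: 8
Molecular formula: C3H8.
  M = 3(12.0) + 8(1.007825)
    = 36.000000 + 8.062600 = 44.062600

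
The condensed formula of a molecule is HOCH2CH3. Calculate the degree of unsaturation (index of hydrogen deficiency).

0

Atom tally by fragment:
  HOCH2 → C:1 H:3 O:1
  CH3 → C:1 H:3
Element totals:
  C: 2
  H: 6
  O: 1
Molecular formula: C2H6O.
DoU = (2C + 2 + N − H − X) / 2 = (2·2 + 2 + 0 − 6 − 0) / 2 = 0.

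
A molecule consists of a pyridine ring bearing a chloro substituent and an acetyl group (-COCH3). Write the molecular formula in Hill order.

Atom tally by fragment:
  pyridine ring core → C:5 H:5 N:1
  (− 2 ring H displaced by substituents)
  + Cl → Cl:1
  + COCH3 → C:2 H:3 O:1
Element totals:
  C: 7
  H: 6
  Cl: 1
  N: 1
  O: 1

C7H6ClNO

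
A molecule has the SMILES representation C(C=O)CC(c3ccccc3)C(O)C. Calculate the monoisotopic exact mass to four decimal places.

Atom tally by fragment:
  OHCCH2 → C:2 H:3 O:1
  CH2 → C:1 H:2
  CH(C6H5) → C:7 H:6
  CH(OH) → C:1 H:2 O:1
  CH3 → C:1 H:3
Element totals:
  C: 12
  H: 16
  O: 2
Molecular formula: C12H16O2.
  M = 12(12.0) + 16(1.007825) + 2(15.994915)
    = 144.000000 + 16.125200 + 31.989830 = 192.115030

192.1150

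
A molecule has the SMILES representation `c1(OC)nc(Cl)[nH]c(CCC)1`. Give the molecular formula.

C7H11ClN2O

Atom tally by fragment:
  imidazole ring core → C:3 H:4 N:2
  (− 3 ring H displaced by substituents)
  + OCH3 → C:1 H:3 O:1
  + Cl → Cl:1
  + CH2CH2CH3 → C:3 H:7
Element totals:
  C: 7
  H: 11
  Cl: 1
  N: 2
  O: 1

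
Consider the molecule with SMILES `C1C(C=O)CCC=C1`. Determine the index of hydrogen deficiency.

3

Atom tally by fragment:
  cyclohexene ring core → C:6 H:10
  (− 1 ring H displaced by substituents)
  + CHO → C:1 H:1 O:1
Element totals:
  C: 7
  H: 10
  O: 1
Molecular formula: C7H10O.
DoU = (2C + 2 + N − H − X) / 2 = (2·7 + 2 + 0 − 10 − 0) / 2 = 3.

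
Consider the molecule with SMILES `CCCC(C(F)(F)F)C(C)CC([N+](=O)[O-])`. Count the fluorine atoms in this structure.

3

Atom tally by fragment:
  CH3 → C:1 H:3
  CH2 → C:1 H:2
  CH2 → C:1 H:2
  CH(CF3) → C:2 H:1 F:3
  CH(CH3) → C:2 H:4
  CH2 → C:1 H:2
  CH2NO2 → C:1 H:2 N:1 O:2
Element totals:
  C: 9
  H: 16
  F: 3
  N: 1
  O: 2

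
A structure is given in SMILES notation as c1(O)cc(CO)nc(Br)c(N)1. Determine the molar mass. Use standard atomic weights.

219.04 g/mol

Atom tally by fragment:
  pyridine ring core → C:5 H:5 N:1
  (− 4 ring H displaced by substituents)
  + OH → O:1 H:1
  + CH2OH → C:1 H:3 O:1
  + Br → Br:1
  + NH2 → N:1 H:2
Element totals:
  C: 6
  H: 7
  Br: 1
  N: 2
  O: 2
Molecular formula: C6H7BrN2O2.
  M = 6(12.011) + 7(1.008) + 79.904 + 2(14.007) + 2(15.999)
    = 72.066 + 7.056 + 79.904 + 28.014 + 31.998 = 219.038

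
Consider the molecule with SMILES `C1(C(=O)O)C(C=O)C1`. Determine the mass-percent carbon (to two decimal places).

52.63%

Atom tally by fragment:
  cyclopropane ring core → C:3 H:6
  (− 2 ring H displaced by substituents)
  + COOH → C:1 H:1 O:2
  + CHO → C:1 H:1 O:1
Element totals:
  C: 5
  H: 6
  O: 3
Molecular formula: C5H6O3.
Molar mass = 114.100 g/mol.
Mass from C: 5 × 12.011 = 60.055 g/mol.
%C = 60.055 / 114.100 × 100 = 52.63%.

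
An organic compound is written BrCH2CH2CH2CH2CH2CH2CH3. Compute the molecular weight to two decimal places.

Atom tally by fragment:
  BrCH2 → C:1 H:2 Br:1
  CH2 → C:1 H:2
  CH2 → C:1 H:2
  CH2 → C:1 H:2
  CH2 → C:1 H:2
  CH2 → C:1 H:2
  CH3 → C:1 H:3
Element totals:
  C: 7
  H: 15
  Br: 1
Molecular formula: C7H15Br.
  M = 7(12.011) + 15(1.008) + 79.904
    = 84.077 + 15.120 + 79.904 = 179.101

179.10 g/mol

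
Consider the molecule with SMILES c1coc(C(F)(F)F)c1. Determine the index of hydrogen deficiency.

3

Atom tally by fragment:
  furan ring core → C:4 H:4 O:1
  (− 1 ring H displaced by substituents)
  + CF3 → C:1 F:3
Element totals:
  C: 5
  H: 3
  F: 3
  O: 1
Molecular formula: C5H3F3O.
DoU = (2C + 2 + N − H − X) / 2 = (2·5 + 2 + 0 − 3 − 3) / 2 = 3.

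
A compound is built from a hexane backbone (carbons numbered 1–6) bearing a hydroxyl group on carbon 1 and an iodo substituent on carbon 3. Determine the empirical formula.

Atom tally by fragment:
  HOCH2 → C:1 H:3 O:1
  CH2 → C:1 H:2
  CH(I) → C:1 H:1 I:1
  CH2 → C:1 H:2
  CH2 → C:1 H:2
  CH3 → C:1 H:3
Element totals:
  C: 6
  H: 13
  I: 1
  O: 1
Molecular formula: C6H13IO.
gcd of subscripts (6, 13, 1, 1) = 1, so the empirical formula equals the molecular formula.

C6H13IO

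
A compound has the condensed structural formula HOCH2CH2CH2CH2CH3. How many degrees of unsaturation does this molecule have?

Atom tally by fragment:
  HOCH2CH2 → C:2 H:5 O:1
  CH2 → C:1 H:2
  CH2 → C:1 H:2
  CH3 → C:1 H:3
Element totals:
  C: 5
  H: 12
  O: 1
Molecular formula: C5H12O.
DoU = (2C + 2 + N − H − X) / 2 = (2·5 + 2 + 0 − 12 − 0) / 2 = 0.

0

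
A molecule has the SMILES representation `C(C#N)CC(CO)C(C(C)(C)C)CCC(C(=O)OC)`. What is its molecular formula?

C15H27NO3

Atom tally by fragment:
  NCCH2 → C:2 H:2 N:1
  CH2 → C:1 H:2
  CH(CH2OH) → C:2 H:4 O:1
  CH(C(CH3)3) → C:5 H:10
  CH2 → C:1 H:2
  CH2 → C:1 H:2
  CH2COOCH3 → C:3 H:5 O:2
Element totals:
  C: 15
  H: 27
  N: 1
  O: 3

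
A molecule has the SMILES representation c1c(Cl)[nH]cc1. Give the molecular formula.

Atom tally by fragment:
  pyrrole ring core → C:4 H:5 N:1
  (− 1 ring H displaced by substituents)
  + Cl → Cl:1
Element totals:
  C: 4
  H: 4
  Cl: 1
  N: 1

C4H4ClN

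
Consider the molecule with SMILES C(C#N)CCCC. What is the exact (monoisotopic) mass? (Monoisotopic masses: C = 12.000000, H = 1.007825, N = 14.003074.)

97.0891

Atom tally by fragment:
  NCCH2 → C:2 H:2 N:1
  CH2 → C:1 H:2
  CH2 → C:1 H:2
  CH2 → C:1 H:2
  CH3 → C:1 H:3
Element totals:
  C: 6
  H: 11
  N: 1
Molecular formula: C6H11N.
  M = 6(12.0) + 11(1.007825) + 14.003074
    = 72.000000 + 11.086075 + 14.003074 = 97.089149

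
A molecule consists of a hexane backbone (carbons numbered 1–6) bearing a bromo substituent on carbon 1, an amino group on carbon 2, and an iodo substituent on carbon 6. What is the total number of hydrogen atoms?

Atom tally by fragment:
  BrCH2 → C:1 H:2 Br:1
  CH(NH2) → C:1 H:3 N:1
  CH2 → C:1 H:2
  CH2 → C:1 H:2
  CH2 → C:1 H:2
  CH2I → C:1 H:2 I:1
Element totals:
  C: 6
  H: 13
  Br: 1
  I: 1
  N: 1

13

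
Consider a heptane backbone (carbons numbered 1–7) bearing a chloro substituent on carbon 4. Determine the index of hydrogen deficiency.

Atom tally by fragment:
  CH3 → C:1 H:3
  CH2 → C:1 H:2
  CH2 → C:1 H:2
  CH(Cl) → C:1 H:1 Cl:1
  CH2 → C:1 H:2
  CH2 → C:1 H:2
  CH3 → C:1 H:3
Element totals:
  C: 7
  H: 15
  Cl: 1
Molecular formula: C7H15Cl.
DoU = (2C + 2 + N − H − X) / 2 = (2·7 + 2 + 0 − 15 − 1) / 2 = 0.

0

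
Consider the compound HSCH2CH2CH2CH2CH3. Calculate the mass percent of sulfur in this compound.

30.76%

Atom tally by fragment:
  HSCH2 → C:1 H:3 S:1
  CH2 → C:1 H:2
  CH2 → C:1 H:2
  CH2 → C:1 H:2
  CH3 → C:1 H:3
Element totals:
  C: 5
  H: 12
  S: 1
Molecular formula: C5H12S.
Molar mass = 104.211 g/mol.
Mass from S: 1 × 32.06 = 32.060 g/mol.
%S = 32.060 / 104.211 × 100 = 30.76%.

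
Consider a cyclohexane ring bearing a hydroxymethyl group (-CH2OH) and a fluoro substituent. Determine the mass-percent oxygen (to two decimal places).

12.10%

Atom tally by fragment:
  cyclohexane ring core → C:6 H:12
  (− 2 ring H displaced by substituents)
  + CH2OH → C:1 H:3 O:1
  + F → F:1
Element totals:
  C: 7
  H: 13
  F: 1
  O: 1
Molecular formula: C7H13FO.
Molar mass = 132.178 g/mol.
Mass from O: 1 × 15.999 = 15.999 g/mol.
%O = 15.999 / 132.178 × 100 = 12.10%.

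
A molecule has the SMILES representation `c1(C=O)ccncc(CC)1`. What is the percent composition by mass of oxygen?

Atom tally by fragment:
  pyridine ring core → C:5 H:5 N:1
  (− 2 ring H displaced by substituents)
  + CHO → C:1 H:1 O:1
  + C2H5 → C:2 H:5
Element totals:
  C: 8
  H: 9
  N: 1
  O: 1
Molecular formula: C8H9NO.
Molar mass = 135.166 g/mol.
Mass from O: 1 × 15.999 = 15.999 g/mol.
%O = 15.999 / 135.166 × 100 = 11.84%.

11.84%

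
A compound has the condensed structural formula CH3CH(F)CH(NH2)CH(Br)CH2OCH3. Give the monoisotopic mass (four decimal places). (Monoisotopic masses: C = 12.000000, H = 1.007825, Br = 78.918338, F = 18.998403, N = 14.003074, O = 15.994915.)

213.0165

Element totals:
  C: 6
  H: 13
  Br: 1
  F: 1
  N: 1
  O: 1
Molecular formula: C6H13BrFNO.
  M = 6(12.0) + 13(1.007825) + 78.918338 + 18.998403 + 14.003074 + 15.994915
    = 72.000000 + 13.101725 + 78.918338 + 18.998403 + 14.003074 + 15.994915 = 213.016455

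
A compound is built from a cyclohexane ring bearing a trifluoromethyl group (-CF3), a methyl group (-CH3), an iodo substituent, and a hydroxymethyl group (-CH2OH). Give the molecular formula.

C9H14F3IO

Atom tally by fragment:
  cyclohexane ring core → C:6 H:12
  (− 4 ring H displaced by substituents)
  + CF3 → C:1 F:3
  + CH3 → C:1 H:3
  + I → I:1
  + CH2OH → C:1 H:3 O:1
Element totals:
  C: 9
  H: 14
  F: 3
  I: 1
  O: 1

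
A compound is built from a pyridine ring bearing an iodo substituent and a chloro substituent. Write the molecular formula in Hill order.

Atom tally by fragment:
  pyridine ring core → C:5 H:5 N:1
  (− 2 ring H displaced by substituents)
  + I → I:1
  + Cl → Cl:1
Element totals:
  C: 5
  H: 3
  Cl: 1
  I: 1
  N: 1

C5H3ClIN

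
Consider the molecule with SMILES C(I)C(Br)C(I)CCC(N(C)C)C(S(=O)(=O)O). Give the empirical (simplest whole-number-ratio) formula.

Atom tally by fragment:
  ICH2 → C:1 H:2 I:1
  CH(Br) → C:1 H:1 Br:1
  CH(I) → C:1 H:1 I:1
  CH2 → C:1 H:2
  CH2 → C:1 H:2
  CH(N(CH3)2) → C:3 H:7 N:1
  CH2SO3H → C:1 H:3 S:1 O:3
Element totals:
  C: 9
  H: 18
  Br: 1
  I: 2
  N: 1
  O: 3
  S: 1
Molecular formula: C9H18BrI2NO3S.
gcd of subscripts (1, 9, 18, 2, 1, 3, 1) = 1, so the empirical formula equals the molecular formula.

C9H18BrI2NO3S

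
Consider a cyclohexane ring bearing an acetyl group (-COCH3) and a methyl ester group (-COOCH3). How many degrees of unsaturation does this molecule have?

Atom tally by fragment:
  cyclohexane ring core → C:6 H:12
  (− 2 ring H displaced by substituents)
  + COCH3 → C:2 H:3 O:1
  + COOCH3 → C:2 H:3 O:2
Element totals:
  C: 10
  H: 16
  O: 3
Molecular formula: C10H16O3.
DoU = (2C + 2 + N − H − X) / 2 = (2·10 + 2 + 0 − 16 − 0) / 2 = 3.

3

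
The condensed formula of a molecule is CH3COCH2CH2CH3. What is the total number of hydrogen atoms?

10

Atom tally by fragment:
  CH3COCH2 → C:3 H:5 O:1
  CH2 → C:1 H:2
  CH3 → C:1 H:3
Element totals:
  C: 5
  H: 10
  O: 1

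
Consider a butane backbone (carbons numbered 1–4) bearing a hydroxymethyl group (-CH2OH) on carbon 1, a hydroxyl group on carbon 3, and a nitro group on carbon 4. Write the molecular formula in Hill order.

C5H11NO4

Atom tally by fragment:
  HOCH2CH2 → C:2 H:5 O:1
  CH2 → C:1 H:2
  CH(OH) → C:1 H:2 O:1
  CH2NO2 → C:1 H:2 N:1 O:2
Element totals:
  C: 5
  H: 11
  N: 1
  O: 4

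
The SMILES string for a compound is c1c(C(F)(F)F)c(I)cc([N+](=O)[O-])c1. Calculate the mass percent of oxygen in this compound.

10.09%

Atom tally by fragment:
  benzene ring core → C:6 H:6
  (− 3 ring H displaced by substituents)
  + CF3 → C:1 F:3
  + I → I:1
  + NO2 → N:1 O:2
Element totals:
  C: 7
  H: 3
  F: 3
  I: 1
  N: 1
  O: 2
Molecular formula: C7H3F3INO2.
Molar mass = 317.004 g/mol.
Mass from O: 2 × 15.999 = 31.998 g/mol.
%O = 31.998 / 317.004 × 100 = 10.09%.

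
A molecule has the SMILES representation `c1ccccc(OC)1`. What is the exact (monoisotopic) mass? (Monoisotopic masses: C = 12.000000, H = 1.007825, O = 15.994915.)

108.0575

Atom tally by fragment:
  benzene ring core → C:6 H:6
  (− 1 ring H displaced by substituents)
  + OCH3 → C:1 H:3 O:1
Element totals:
  C: 7
  H: 8
  O: 1
Molecular formula: C7H8O.
  M = 7(12.0) + 8(1.007825) + 15.994915
    = 84.000000 + 8.062600 + 15.994915 = 108.057515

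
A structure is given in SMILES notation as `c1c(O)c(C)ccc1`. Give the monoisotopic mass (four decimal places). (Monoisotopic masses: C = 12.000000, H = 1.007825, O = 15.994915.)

108.0575

Atom tally by fragment:
  benzene ring core → C:6 H:6
  (− 2 ring H displaced by substituents)
  + OH → O:1 H:1
  + CH3 → C:1 H:3
Element totals:
  C: 7
  H: 8
  O: 1
Molecular formula: C7H8O.
  M = 7(12.0) + 8(1.007825) + 15.994915
    = 84.000000 + 8.062600 + 15.994915 = 108.057515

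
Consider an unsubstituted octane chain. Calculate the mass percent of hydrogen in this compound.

15.88%

Atom tally by fragment:
  CH3 → C:1 H:3
  CH2 → C:1 H:2
  CH2 → C:1 H:2
  CH2 → C:1 H:2
  CH2 → C:1 H:2
  CH2 → C:1 H:2
  CH2 → C:1 H:2
  CH3 → C:1 H:3
Element totals:
  C: 8
  H: 18
Molecular formula: C8H18.
Molar mass = 114.232 g/mol.
Mass from H: 18 × 1.008 = 18.144 g/mol.
%H = 18.144 / 114.232 × 100 = 15.88%.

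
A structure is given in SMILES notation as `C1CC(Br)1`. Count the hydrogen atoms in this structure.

5

Atom tally by fragment:
  cyclopropane ring core → C:3 H:6
  (− 1 ring H displaced by substituents)
  + Br → Br:1
Element totals:
  C: 3
  H: 5
  Br: 1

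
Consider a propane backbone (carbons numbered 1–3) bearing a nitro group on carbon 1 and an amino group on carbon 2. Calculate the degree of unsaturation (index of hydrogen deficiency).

1

Atom tally by fragment:
  O2NCH2 → C:1 H:2 N:1 O:2
  CH(NH2) → C:1 H:3 N:1
  CH3 → C:1 H:3
Element totals:
  C: 3
  H: 8
  N: 2
  O: 2
Molecular formula: C3H8N2O2.
DoU = (2C + 2 + N − H − X) / 2 = (2·3 + 2 + 2 − 8 − 0) / 2 = 1.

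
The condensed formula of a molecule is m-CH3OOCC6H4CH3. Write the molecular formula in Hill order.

Atom tally by fragment:
  benzene ring core → C:6 H:6
  (− 2 ring H displaced by substituents)
  + COOCH3 → C:2 H:3 O:2
  + CH3 → C:1 H:3
Element totals:
  C: 9
  H: 10
  O: 2

C9H10O2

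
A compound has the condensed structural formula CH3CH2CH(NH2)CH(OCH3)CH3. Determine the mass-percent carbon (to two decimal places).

Atom tally by fragment:
  CH3 → C:1 H:3
  CH2 → C:1 H:2
  CH(NH2) → C:1 H:3 N:1
  CH(OCH3) → C:2 H:4 O:1
  CH3 → C:1 H:3
Element totals:
  C: 6
  H: 15
  N: 1
  O: 1
Molecular formula: C6H15NO.
Molar mass = 117.192 g/mol.
Mass from C: 6 × 12.011 = 72.066 g/mol.
%C = 72.066 / 117.192 × 100 = 61.49%.

61.49%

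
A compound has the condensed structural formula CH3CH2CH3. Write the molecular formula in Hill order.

C3H8

Element totals:
  C: 3
  H: 8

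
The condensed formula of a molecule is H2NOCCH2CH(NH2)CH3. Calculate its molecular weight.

Element totals:
  C: 4
  H: 10
  N: 2
  O: 1
Molecular formula: C4H10N2O.
  M = 4(12.011) + 10(1.008) + 2(14.007) + 15.999
    = 48.044 + 10.080 + 28.014 + 15.999 = 102.137

102.14 g/mol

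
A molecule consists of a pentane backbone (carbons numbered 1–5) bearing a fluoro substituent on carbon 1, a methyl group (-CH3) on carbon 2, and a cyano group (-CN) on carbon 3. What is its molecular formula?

C7H12FN

Atom tally by fragment:
  FCH2 → C:1 H:2 F:1
  CH(CH3) → C:2 H:4
  CH(CN) → C:2 H:1 N:1
  CH2 → C:1 H:2
  CH3 → C:1 H:3
Element totals:
  C: 7
  H: 12
  F: 1
  N: 1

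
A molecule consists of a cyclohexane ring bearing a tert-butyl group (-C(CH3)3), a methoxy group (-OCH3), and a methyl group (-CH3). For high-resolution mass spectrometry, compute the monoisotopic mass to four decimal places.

184.1827

Atom tally by fragment:
  cyclohexane ring core → C:6 H:12
  (− 3 ring H displaced by substituents)
  + C(CH3)3 → C:4 H:9
  + OCH3 → C:1 H:3 O:1
  + CH3 → C:1 H:3
Element totals:
  C: 12
  H: 24
  O: 1
Molecular formula: C12H24O.
  M = 12(12.0) + 24(1.007825) + 15.994915
    = 144.000000 + 24.187800 + 15.994915 = 184.182715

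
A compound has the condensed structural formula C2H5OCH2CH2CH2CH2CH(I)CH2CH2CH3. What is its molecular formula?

Element totals:
  C: 10
  H: 21
  I: 1
  O: 1

C10H21IO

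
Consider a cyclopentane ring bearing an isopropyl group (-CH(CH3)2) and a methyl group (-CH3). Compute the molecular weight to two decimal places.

126.24 g/mol

Atom tally by fragment:
  cyclopentane ring core → C:5 H:10
  (− 2 ring H displaced by substituents)
  + CH(CH3)2 → C:3 H:7
  + CH3 → C:1 H:3
Element totals:
  C: 9
  H: 18
Molecular formula: C9H18.
  M = 9(12.011) + 18(1.008)
    = 108.099 + 18.144 = 126.243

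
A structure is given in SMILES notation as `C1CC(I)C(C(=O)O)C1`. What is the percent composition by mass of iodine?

52.87%

Atom tally by fragment:
  cyclopentane ring core → C:5 H:10
  (− 2 ring H displaced by substituents)
  + I → I:1
  + COOH → C:1 H:1 O:2
Element totals:
  C: 6
  H: 9
  I: 1
  O: 2
Molecular formula: C6H9IO2.
Molar mass = 240.040 g/mol.
Mass from I: 1 × 126.904 = 126.904 g/mol.
%I = 126.904 / 240.040 × 100 = 52.87%.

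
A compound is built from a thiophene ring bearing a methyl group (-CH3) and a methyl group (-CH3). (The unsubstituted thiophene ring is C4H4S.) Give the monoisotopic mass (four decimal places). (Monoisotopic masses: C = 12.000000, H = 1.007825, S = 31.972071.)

112.0347

Atom tally by fragment:
  thiophene ring core → C:4 H:4 S:1
  (− 2 ring H displaced by substituents)
  + CH3 → C:1 H:3
  + CH3 → C:1 H:3
Element totals:
  C: 6
  H: 8
  S: 1
Molecular formula: C6H8S.
  M = 6(12.0) + 8(1.007825) + 31.972071
    = 72.000000 + 8.062600 + 31.972071 = 112.034671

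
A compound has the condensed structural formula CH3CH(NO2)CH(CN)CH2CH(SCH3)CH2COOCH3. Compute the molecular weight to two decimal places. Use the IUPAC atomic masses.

260.31 g/mol

Atom tally by fragment:
  CH3 → C:1 H:3
  CH(NO2) → C:1 H:1 N:1 O:2
  CH(CN) → C:2 H:1 N:1
  CH2 → C:1 H:2
  CH(SCH3) → C:2 H:4 S:1
  CH2COOCH3 → C:3 H:5 O:2
Element totals:
  C: 10
  H: 16
  N: 2
  O: 4
  S: 1
Molecular formula: C10H16N2O4S.
  M = 10(12.011) + 16(1.008) + 2(14.007) + 4(15.999) + 32.06
    = 120.110 + 16.128 + 28.014 + 63.996 + 32.060 = 260.308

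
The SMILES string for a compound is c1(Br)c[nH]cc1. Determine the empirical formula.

C4H4BrN

Atom tally by fragment:
  pyrrole ring core → C:4 H:5 N:1
  (− 1 ring H displaced by substituents)
  + Br → Br:1
Element totals:
  C: 4
  H: 4
  Br: 1
  N: 1
Molecular formula: C4H4BrN.
gcd of subscripts (1, 4, 4, 1) = 1, so the empirical formula equals the molecular formula.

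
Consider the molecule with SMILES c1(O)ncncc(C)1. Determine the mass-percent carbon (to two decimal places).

Atom tally by fragment:
  pyrimidine ring core → C:4 H:4 N:2
  (− 2 ring H displaced by substituents)
  + OH → O:1 H:1
  + CH3 → C:1 H:3
Element totals:
  C: 5
  H: 6
  N: 2
  O: 1
Molecular formula: C5H6N2O.
Molar mass = 110.116 g/mol.
Mass from C: 5 × 12.011 = 60.055 g/mol.
%C = 60.055 / 110.116 × 100 = 54.54%.

54.54%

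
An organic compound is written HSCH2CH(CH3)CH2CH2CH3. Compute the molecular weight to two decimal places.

118.24 g/mol

Atom tally by fragment:
  HSCH2 → C:1 H:3 S:1
  CH(CH3) → C:2 H:4
  CH2 → C:1 H:2
  CH2 → C:1 H:2
  CH3 → C:1 H:3
Element totals:
  C: 6
  H: 14
  S: 1
Molecular formula: C6H14S.
  M = 6(12.011) + 14(1.008) + 32.06
    = 72.066 + 14.112 + 32.060 = 118.238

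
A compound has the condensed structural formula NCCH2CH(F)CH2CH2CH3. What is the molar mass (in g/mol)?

115.15 g/mol

Atom tally by fragment:
  NCCH2 → C:2 H:2 N:1
  CH(F) → C:1 H:1 F:1
  CH2 → C:1 H:2
  CH2 → C:1 H:2
  CH3 → C:1 H:3
Element totals:
  C: 6
  H: 10
  F: 1
  N: 1
Molecular formula: C6H10FN.
  M = 6(12.011) + 10(1.008) + 18.998 + 14.007
    = 72.066 + 10.080 + 18.998 + 14.007 = 115.151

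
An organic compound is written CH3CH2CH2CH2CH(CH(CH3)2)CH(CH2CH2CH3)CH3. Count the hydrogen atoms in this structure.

Atom tally by fragment:
  CH3 → C:1 H:3
  CH2 → C:1 H:2
  CH2 → C:1 H:2
  CH2 → C:1 H:2
  CH(CH(CH3)2) → C:4 H:8
  CH(CH2CH2CH3) → C:4 H:8
  CH3 → C:1 H:3
Element totals:
  C: 13
  H: 28

28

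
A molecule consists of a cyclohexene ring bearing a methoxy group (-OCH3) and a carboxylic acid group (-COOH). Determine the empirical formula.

Atom tally by fragment:
  cyclohexene ring core → C:6 H:10
  (− 2 ring H displaced by substituents)
  + OCH3 → C:1 H:3 O:1
  + COOH → C:1 H:1 O:2
Element totals:
  C: 8
  H: 12
  O: 3
Molecular formula: C8H12O3.
gcd of subscripts (8, 12, 3) = 1, so the empirical formula equals the molecular formula.

C8H12O3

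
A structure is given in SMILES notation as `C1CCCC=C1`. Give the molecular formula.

Atom tally by fragment:
  cyclohexene ring core → C:6 H:10
Element totals:
  C: 6
  H: 10

C6H10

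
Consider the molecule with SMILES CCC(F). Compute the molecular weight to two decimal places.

Atom tally by fragment:
  CH3 → C:1 H:3
  CH2 → C:1 H:2
  CH2F → C:1 H:2 F:1
Element totals:
  C: 3
  H: 7
  F: 1
Molecular formula: C3H7F.
  M = 3(12.011) + 7(1.008) + 18.998
    = 36.033 + 7.056 + 18.998 = 62.087

62.09 g/mol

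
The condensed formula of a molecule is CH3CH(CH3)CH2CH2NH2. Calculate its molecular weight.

Atom tally by fragment:
  CH3 → C:1 H:3
  CH(CH3) → C:2 H:4
  CH2 → C:1 H:2
  CH2NH2 → C:1 H:4 N:1
Element totals:
  C: 5
  H: 13
  N: 1
Molecular formula: C5H13N.
  M = 5(12.011) + 13(1.008) + 14.007
    = 60.055 + 13.104 + 14.007 = 87.166

87.17 g/mol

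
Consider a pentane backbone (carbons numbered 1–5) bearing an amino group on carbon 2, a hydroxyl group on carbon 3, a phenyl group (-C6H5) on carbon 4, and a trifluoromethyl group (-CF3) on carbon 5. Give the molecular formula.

C12H16F3NO

Atom tally by fragment:
  CH3 → C:1 H:3
  CH(NH2) → C:1 H:3 N:1
  CH(OH) → C:1 H:2 O:1
  CH(C6H5) → C:7 H:6
  CH2CF3 → C:2 H:2 F:3
Element totals:
  C: 12
  H: 16
  F: 3
  N: 1
  O: 1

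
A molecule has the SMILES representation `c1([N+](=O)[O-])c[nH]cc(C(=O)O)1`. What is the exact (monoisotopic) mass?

156.0171

Atom tally by fragment:
  pyrrole ring core → C:4 H:5 N:1
  (− 2 ring H displaced by substituents)
  + NO2 → N:1 O:2
  + COOH → C:1 H:1 O:2
Element totals:
  C: 5
  H: 4
  N: 2
  O: 4
Molecular formula: C5H4N2O4.
  M = 5(12.0) + 4(1.007825) + 2(14.003074) + 4(15.994915)
    = 60.000000 + 4.031300 + 28.006148 + 63.979660 = 156.017108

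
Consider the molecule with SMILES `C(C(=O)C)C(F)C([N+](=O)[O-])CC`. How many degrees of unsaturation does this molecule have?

Atom tally by fragment:
  CH3COCH2 → C:3 H:5 O:1
  CH(F) → C:1 H:1 F:1
  CH(NO2) → C:1 H:1 N:1 O:2
  CH2 → C:1 H:2
  CH3 → C:1 H:3
Element totals:
  C: 7
  H: 12
  F: 1
  N: 1
  O: 3
Molecular formula: C7H12FNO3.
DoU = (2C + 2 + N − H − X) / 2 = (2·7 + 2 + 1 − 12 − 1) / 2 = 2.

2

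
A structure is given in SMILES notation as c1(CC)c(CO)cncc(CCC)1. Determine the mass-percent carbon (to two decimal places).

Atom tally by fragment:
  pyridine ring core → C:5 H:5 N:1
  (− 3 ring H displaced by substituents)
  + C2H5 → C:2 H:5
  + CH2OH → C:1 H:3 O:1
  + CH2CH2CH3 → C:3 H:7
Element totals:
  C: 11
  H: 17
  N: 1
  O: 1
Molecular formula: C11H17NO.
Molar mass = 179.263 g/mol.
Mass from C: 11 × 12.011 = 132.121 g/mol.
%C = 132.121 / 179.263 × 100 = 73.70%.

73.70%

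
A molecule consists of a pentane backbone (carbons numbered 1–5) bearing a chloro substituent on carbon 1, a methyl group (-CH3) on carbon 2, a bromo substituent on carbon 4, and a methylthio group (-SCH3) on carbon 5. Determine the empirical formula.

C7H14BrClS

Atom tally by fragment:
  ClCH2 → C:1 H:2 Cl:1
  CH(CH3) → C:2 H:4
  CH2 → C:1 H:2
  CH(Br) → C:1 H:1 Br:1
  CH2SCH3 → C:2 H:5 S:1
Element totals:
  C: 7
  H: 14
  Br: 1
  Cl: 1
  S: 1
Molecular formula: C7H14BrClS.
gcd of subscripts (1, 7, 1, 14, 1) = 1, so the empirical formula equals the molecular formula.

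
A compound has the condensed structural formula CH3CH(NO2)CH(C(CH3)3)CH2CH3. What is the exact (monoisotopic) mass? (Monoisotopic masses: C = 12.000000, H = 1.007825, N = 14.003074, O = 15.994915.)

Element totals:
  C: 9
  H: 19
  N: 1
  O: 2
Molecular formula: C9H19NO2.
  M = 9(12.0) + 19(1.007825) + 14.003074 + 2(15.994915)
    = 108.000000 + 19.148675 + 14.003074 + 31.989830 = 173.141579

173.1416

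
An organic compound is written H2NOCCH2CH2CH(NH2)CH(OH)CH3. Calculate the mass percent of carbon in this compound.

49.30%

Atom tally by fragment:
  H2NOCCH2 → C:2 H:4 O:1 N:1
  CH2 → C:1 H:2
  CH(NH2) → C:1 H:3 N:1
  CH(OH) → C:1 H:2 O:1
  CH3 → C:1 H:3
Element totals:
  C: 6
  H: 14
  N: 2
  O: 2
Molecular formula: C6H14N2O2.
Molar mass = 146.190 g/mol.
Mass from C: 6 × 12.011 = 72.066 g/mol.
%C = 72.066 / 146.190 × 100 = 49.30%.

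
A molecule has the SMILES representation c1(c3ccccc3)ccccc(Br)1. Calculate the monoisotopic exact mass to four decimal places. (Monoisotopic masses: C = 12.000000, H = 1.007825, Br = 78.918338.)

231.9888

Atom tally by fragment:
  benzene ring core → C:6 H:6
  (− 2 ring H displaced by substituents)
  + C6H5 → C:6 H:5
  + Br → Br:1
Element totals:
  C: 12
  H: 9
  Br: 1
Molecular formula: C12H9Br.
  M = 12(12.0) + 9(1.007825) + 78.918338
    = 144.000000 + 9.070425 + 78.918338 = 231.988763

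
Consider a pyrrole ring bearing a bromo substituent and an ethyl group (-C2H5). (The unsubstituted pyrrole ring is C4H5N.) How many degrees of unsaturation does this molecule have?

3

Atom tally by fragment:
  pyrrole ring core → C:4 H:5 N:1
  (− 2 ring H displaced by substituents)
  + Br → Br:1
  + C2H5 → C:2 H:5
Element totals:
  C: 6
  H: 8
  Br: 1
  N: 1
Molecular formula: C6H8BrN.
DoU = (2C + 2 + N − H − X) / 2 = (2·6 + 2 + 1 − 8 − 1) / 2 = 3.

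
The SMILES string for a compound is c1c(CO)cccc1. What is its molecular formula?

Atom tally by fragment:
  benzene ring core → C:6 H:6
  (− 1 ring H displaced by substituents)
  + CH2OH → C:1 H:3 O:1
Element totals:
  C: 7
  H: 8
  O: 1

C7H8O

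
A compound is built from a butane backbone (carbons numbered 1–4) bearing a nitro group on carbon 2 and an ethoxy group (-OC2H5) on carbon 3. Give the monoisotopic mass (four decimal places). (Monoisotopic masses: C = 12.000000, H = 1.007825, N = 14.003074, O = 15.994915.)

147.0895

Atom tally by fragment:
  CH3 → C:1 H:3
  CH(NO2) → C:1 H:1 N:1 O:2
  CH(OC2H5) → C:3 H:6 O:1
  CH3 → C:1 H:3
Element totals:
  C: 6
  H: 13
  N: 1
  O: 3
Molecular formula: C6H13NO3.
  M = 6(12.0) + 13(1.007825) + 14.003074 + 3(15.994915)
    = 72.000000 + 13.101725 + 14.003074 + 47.984745 = 147.089544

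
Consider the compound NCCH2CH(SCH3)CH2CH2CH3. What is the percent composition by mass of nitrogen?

Atom tally by fragment:
  NCCH2 → C:2 H:2 N:1
  CH(SCH3) → C:2 H:4 S:1
  CH2 → C:1 H:2
  CH2 → C:1 H:2
  CH3 → C:1 H:3
Element totals:
  C: 7
  H: 13
  N: 1
  S: 1
Molecular formula: C7H13NS.
Molar mass = 143.248 g/mol.
Mass from N: 1 × 14.007 = 14.007 g/mol.
%N = 14.007 / 143.248 × 100 = 9.78%.

9.78%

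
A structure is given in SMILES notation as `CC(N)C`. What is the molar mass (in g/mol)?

Atom tally by fragment:
  CH3 → C:1 H:3
  CH(NH2) → C:1 H:3 N:1
  CH3 → C:1 H:3
Element totals:
  C: 3
  H: 9
  N: 1
Molecular formula: C3H9N.
  M = 3(12.011) + 9(1.008) + 14.007
    = 36.033 + 9.072 + 14.007 = 59.112

59.11 g/mol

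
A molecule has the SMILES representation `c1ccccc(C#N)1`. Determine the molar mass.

103.12 g/mol

Atom tally by fragment:
  benzene ring core → C:6 H:6
  (− 1 ring H displaced by substituents)
  + CN → C:1 N:1
Element totals:
  C: 7
  H: 5
  N: 1
Molecular formula: C7H5N.
  M = 7(12.011) + 5(1.008) + 14.007
    = 84.077 + 5.040 + 14.007 = 103.124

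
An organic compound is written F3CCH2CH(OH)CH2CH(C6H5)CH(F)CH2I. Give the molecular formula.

Element totals:
  C: 13
  H: 15
  F: 4
  I: 1
  O: 1

C13H15F4IO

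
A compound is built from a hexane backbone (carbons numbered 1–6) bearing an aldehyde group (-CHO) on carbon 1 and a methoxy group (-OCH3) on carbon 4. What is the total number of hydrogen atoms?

Atom tally by fragment:
  OHCCH2 → C:2 H:3 O:1
  CH2 → C:1 H:2
  CH2 → C:1 H:2
  CH(OCH3) → C:2 H:4 O:1
  CH2 → C:1 H:2
  CH3 → C:1 H:3
Element totals:
  C: 8
  H: 16
  O: 2

16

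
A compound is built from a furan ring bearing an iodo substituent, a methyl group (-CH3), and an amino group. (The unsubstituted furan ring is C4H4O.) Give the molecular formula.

Atom tally by fragment:
  furan ring core → C:4 H:4 O:1
  (− 3 ring H displaced by substituents)
  + I → I:1
  + CH3 → C:1 H:3
  + NH2 → N:1 H:2
Element totals:
  C: 5
  H: 6
  I: 1
  N: 1
  O: 1

C5H6INO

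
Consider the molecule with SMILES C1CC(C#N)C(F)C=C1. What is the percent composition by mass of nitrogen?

Atom tally by fragment:
  cyclohexene ring core → C:6 H:10
  (− 2 ring H displaced by substituents)
  + CN → C:1 N:1
  + F → F:1
Element totals:
  C: 7
  H: 8
  F: 1
  N: 1
Molecular formula: C7H8FN.
Molar mass = 125.146 g/mol.
Mass from N: 1 × 14.007 = 14.007 g/mol.
%N = 14.007 / 125.146 × 100 = 11.19%.

11.19%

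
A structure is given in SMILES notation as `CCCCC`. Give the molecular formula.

C5H12

Atom tally by fragment:
  CH3 → C:1 H:3
  CH2 → C:1 H:2
  CH2 → C:1 H:2
  CH2 → C:1 H:2
  CH3 → C:1 H:3
Element totals:
  C: 5
  H: 12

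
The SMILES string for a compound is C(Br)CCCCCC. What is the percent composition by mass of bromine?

44.61%

Atom tally by fragment:
  BrCH2 → C:1 H:2 Br:1
  CH2 → C:1 H:2
  CH2 → C:1 H:2
  CH2 → C:1 H:2
  CH2 → C:1 H:2
  CH2 → C:1 H:2
  CH3 → C:1 H:3
Element totals:
  C: 7
  H: 15
  Br: 1
Molecular formula: C7H15Br.
Molar mass = 179.101 g/mol.
Mass from Br: 1 × 79.904 = 79.904 g/mol.
%Br = 79.904 / 179.101 × 100 = 44.61%.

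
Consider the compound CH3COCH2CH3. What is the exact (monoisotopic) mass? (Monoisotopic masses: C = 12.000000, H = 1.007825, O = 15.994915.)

Atom tally by fragment:
  CH3COCH2 → C:3 H:5 O:1
  CH3 → C:1 H:3
Element totals:
  C: 4
  H: 8
  O: 1
Molecular formula: C4H8O.
  M = 4(12.0) + 8(1.007825) + 15.994915
    = 48.000000 + 8.062600 + 15.994915 = 72.057515

72.0575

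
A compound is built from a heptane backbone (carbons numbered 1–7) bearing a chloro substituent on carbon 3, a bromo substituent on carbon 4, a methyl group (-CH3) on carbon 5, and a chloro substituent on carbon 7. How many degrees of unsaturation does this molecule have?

0

Atom tally by fragment:
  CH3 → C:1 H:3
  CH2 → C:1 H:2
  CH(Cl) → C:1 H:1 Cl:1
  CH(Br) → C:1 H:1 Br:1
  CH(CH3) → C:2 H:4
  CH2 → C:1 H:2
  CH2Cl → C:1 H:2 Cl:1
Element totals:
  C: 8
  H: 15
  Br: 1
  Cl: 2
Molecular formula: C8H15BrCl2.
DoU = (2C + 2 + N − H − X) / 2 = (2·8 + 2 + 0 − 15 − 3) / 2 = 0.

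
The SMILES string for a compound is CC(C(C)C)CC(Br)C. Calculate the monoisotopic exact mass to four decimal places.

192.0514

Atom tally by fragment:
  CH3 → C:1 H:3
  CH(CH(CH3)2) → C:4 H:8
  CH2 → C:1 H:2
  CH(Br) → C:1 H:1 Br:1
  CH3 → C:1 H:3
Element totals:
  C: 8
  H: 17
  Br: 1
Molecular formula: C8H17Br.
  M = 8(12.0) + 17(1.007825) + 78.918338
    = 96.000000 + 17.133025 + 78.918338 = 192.051363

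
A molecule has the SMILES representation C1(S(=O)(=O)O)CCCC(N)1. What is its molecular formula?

Atom tally by fragment:
  cyclopentane ring core → C:5 H:10
  (− 2 ring H displaced by substituents)
  + SO3H → S:1 O:3 H:1
  + NH2 → N:1 H:2
Element totals:
  C: 5
  H: 11
  N: 1
  O: 3
  S: 1

C5H11NO3S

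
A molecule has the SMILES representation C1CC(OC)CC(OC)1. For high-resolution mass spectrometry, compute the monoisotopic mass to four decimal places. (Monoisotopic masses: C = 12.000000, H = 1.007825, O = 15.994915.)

130.0994

Atom tally by fragment:
  cyclopentane ring core → C:5 H:10
  (− 2 ring H displaced by substituents)
  + OCH3 → C:1 H:3 O:1
  + OCH3 → C:1 H:3 O:1
Element totals:
  C: 7
  H: 14
  O: 2
Molecular formula: C7H14O2.
  M = 7(12.0) + 14(1.007825) + 2(15.994915)
    = 84.000000 + 14.109550 + 31.989830 = 130.099380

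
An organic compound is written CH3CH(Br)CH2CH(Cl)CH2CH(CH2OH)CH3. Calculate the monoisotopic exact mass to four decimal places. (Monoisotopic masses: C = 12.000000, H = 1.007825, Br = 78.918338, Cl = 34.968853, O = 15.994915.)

242.0073

Atom tally by fragment:
  CH3 → C:1 H:3
  CH(Br) → C:1 H:1 Br:1
  CH2 → C:1 H:2
  CH(Cl) → C:1 H:1 Cl:1
  CH2 → C:1 H:2
  CH(CH2OH) → C:2 H:4 O:1
  CH3 → C:1 H:3
Element totals:
  C: 8
  H: 16
  Br: 1
  Cl: 1
  O: 1
Molecular formula: C8H16BrClO.
  M = 8(12.0) + 16(1.007825) + 78.918338 + 34.968853 + 15.994915
    = 96.000000 + 16.125200 + 78.918338 + 34.968853 + 15.994915 = 242.007306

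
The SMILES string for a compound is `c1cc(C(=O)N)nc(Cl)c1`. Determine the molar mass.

156.57 g/mol

Atom tally by fragment:
  pyridine ring core → C:5 H:5 N:1
  (− 2 ring H displaced by substituents)
  + CONH2 → C:1 H:2 O:1 N:1
  + Cl → Cl:1
Element totals:
  C: 6
  H: 5
  Cl: 1
  N: 2
  O: 1
Molecular formula: C6H5ClN2O.
  M = 6(12.011) + 5(1.008) + 35.45 + 2(14.007) + 15.999
    = 72.066 + 5.040 + 35.450 + 28.014 + 15.999 = 156.569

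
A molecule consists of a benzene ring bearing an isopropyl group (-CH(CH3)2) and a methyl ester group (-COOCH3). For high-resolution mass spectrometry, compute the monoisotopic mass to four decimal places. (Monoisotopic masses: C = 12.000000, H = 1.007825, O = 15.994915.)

Atom tally by fragment:
  benzene ring core → C:6 H:6
  (− 2 ring H displaced by substituents)
  + CH(CH3)2 → C:3 H:7
  + COOCH3 → C:2 H:3 O:2
Element totals:
  C: 11
  H: 14
  O: 2
Molecular formula: C11H14O2.
  M = 11(12.0) + 14(1.007825) + 2(15.994915)
    = 132.000000 + 14.109550 + 31.989830 = 178.099380

178.0994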